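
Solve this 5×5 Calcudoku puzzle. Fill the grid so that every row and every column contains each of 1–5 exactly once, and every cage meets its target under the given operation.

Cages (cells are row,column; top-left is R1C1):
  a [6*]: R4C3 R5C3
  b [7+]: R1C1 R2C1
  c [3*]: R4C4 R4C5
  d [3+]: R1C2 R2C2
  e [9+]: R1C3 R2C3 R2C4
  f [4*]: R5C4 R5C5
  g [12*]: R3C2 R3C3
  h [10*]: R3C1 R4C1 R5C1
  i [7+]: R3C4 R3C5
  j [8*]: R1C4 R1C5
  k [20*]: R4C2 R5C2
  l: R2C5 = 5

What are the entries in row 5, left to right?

2 5 3 4 1

Cage l is a single given cell, so R2C5 = 5.
Row 1 needs a 1, and only R1C2 is open for it.
Column 2 now contains 1; hence R2C2 = 2.
The only place for 3 in row 1 is R1C1.
Column 1 already has 3, so R2C1 = 4.
The 3 cells of cage e must have sum 9, leaving R1C3 = 5.
In row 3, 1 can only go at R3C1, so R3C1 = 1.
The only place for 2 in row 3 is R3C5.
Cage j needs two cells with product 8, leaving R1C4 = 2.
2 is placed in column 5, so R1C5 = 4.
Cage i needs two cells with sum 7, so R3C4 = 5.
4 is placed in column 5, so R5C5 = 1.
Cage c's pair has product 3, which forces R4C4 = 1.
Column 5 already has 1; hence R4C5 = 3.
1 is placed in row 5; hence R5C4 = 4.
The 3 cells of cage e must have sum 9; hence R2C3 = 1.
Column 4 now contains 1, which forces R2C4 = 3.
The two cells of cage k must have product 20, so R4C2 = 4.
Row 4 already has 3, leaving R4C3 = 2.
Row 5 now contains 4; hence R5C2 = 5.
The two cells of cage a must have product 6; hence R5C3 = 3.
Column 2 already has 4, so R3C2 = 3.
Column 3 already has 3, leaving R3C3 = 4.
Row 4 already has 2, which forces R4C1 = 5.
Row 5 already has 5, which forces R5C1 = 2.
Filled in: 3 1 5 2 4 / 4 2 1 3 5 / 1 3 4 5 2 / 5 4 2 1 3 / 2 5 3 4 1.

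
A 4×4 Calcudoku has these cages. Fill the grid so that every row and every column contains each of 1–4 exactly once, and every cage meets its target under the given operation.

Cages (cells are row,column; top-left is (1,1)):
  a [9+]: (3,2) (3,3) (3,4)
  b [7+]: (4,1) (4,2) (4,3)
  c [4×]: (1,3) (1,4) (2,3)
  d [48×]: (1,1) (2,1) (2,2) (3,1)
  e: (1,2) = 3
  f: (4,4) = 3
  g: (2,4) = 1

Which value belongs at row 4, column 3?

4

Cage e is given, which forces (1,2) = 3.
G is a freebie, leaving (2,4) = 1.
Cage f is given, which forces (4,4) = 3.
Cage c needs product 4; hence (1,3) = 1.
1 is placed in column 4, which forces (1,4) = 2.
1 is placed in row 2, which forces (2,3) = 2.
Cage a needs sum 9; hence (3,3) = 3.
Column 4 now contains 2, which forces (3,4) = 4.
Column 3 now contains 2, which forces (4,3) = 4.
2 is placed in row 1; hence (1,1) = 4.
Cage d has product 48, leaving (2,1) = 3.
Row 2 now contains 2, leaving (2,2) = 4.
Cage d needs product 48; hence (3,1) = 1.
Row 3 already has 4, so (3,2) = 2.
Column 1 now contains 1, so (4,1) = 2.
2 is placed in column 2, which forces (4,2) = 1.
The full grid is 4 3 1 2 / 3 4 2 1 / 1 2 3 4 / 2 1 4 3.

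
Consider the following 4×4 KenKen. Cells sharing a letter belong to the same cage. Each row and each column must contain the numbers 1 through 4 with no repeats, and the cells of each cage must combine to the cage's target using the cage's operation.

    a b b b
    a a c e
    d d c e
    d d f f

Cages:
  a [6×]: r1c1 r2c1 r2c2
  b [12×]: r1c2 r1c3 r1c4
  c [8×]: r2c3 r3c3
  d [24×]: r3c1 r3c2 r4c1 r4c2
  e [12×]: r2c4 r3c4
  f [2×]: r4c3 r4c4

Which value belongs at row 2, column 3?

2

Row 1 needs a 2, and only r1c1 is open for it.
The only place for 2 in row 2 is r2c3.
Column 3 already has 2; hence r3c3 = 4.
Row 3 already has 4; hence r3c4 = 3.
Column 3 already has 2, leaving r4c3 = 1.
Cage f needs two cells with product 2, so r4c4 = 2.
Column 3 already has 1, so r1c3 = 3.
3 is placed in column 4, so r2c4 = 4.
3 is placed in row 3, so r3c1 = 1.
Cage d needs product 24, so r3c2 = 2.
Cage b needs product 12, so r1c2 = 4.
Column 4 already has 4, so r1c4 = 1.
1 is placed in column 1; hence r2c1 = 3.
The 3 cells of cage a must have product 6, so r2c2 = 1.
3 is placed in column 1; hence r4c1 = 4.
Column 2 now contains 4, leaving r4c2 = 3.
Completed grid: 2 4 3 1 / 3 1 2 4 / 1 2 4 3 / 4 3 1 2.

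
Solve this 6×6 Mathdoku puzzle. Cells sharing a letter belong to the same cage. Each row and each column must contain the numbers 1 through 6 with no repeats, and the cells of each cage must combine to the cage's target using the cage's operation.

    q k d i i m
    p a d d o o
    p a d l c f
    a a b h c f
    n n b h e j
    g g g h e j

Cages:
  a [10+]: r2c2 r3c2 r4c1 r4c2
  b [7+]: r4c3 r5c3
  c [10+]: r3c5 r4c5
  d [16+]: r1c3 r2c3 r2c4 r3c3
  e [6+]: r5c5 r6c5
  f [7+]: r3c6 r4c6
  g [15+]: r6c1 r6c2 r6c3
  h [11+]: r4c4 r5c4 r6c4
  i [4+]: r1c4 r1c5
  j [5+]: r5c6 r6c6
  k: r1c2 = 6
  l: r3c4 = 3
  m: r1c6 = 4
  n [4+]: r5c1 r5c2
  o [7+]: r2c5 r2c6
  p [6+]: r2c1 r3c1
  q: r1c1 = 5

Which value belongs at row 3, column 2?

4

Cage q is a single given cell, so r1c1 = 5.
Cage k is a single given cell, leaving r1c2 = 6.
Cage m is a single given cell, leaving r1c6 = 4.
Cage l is a single given cell, which forces r3c4 = 3.
3 is placed in column 4, so r1c4 = 1.
Cage i's pair has sum 4; hence r1c5 = 3.
Row 1 now contains 3, which forces r1c3 = 2.
In row 5, 6 can only go at r5c3, so r5c3 = 6.
The 4 cells of cage d must have sum 16, leaving r3c3 = 5.
The two cells of cage b must have sum 7; hence r4c3 = 1.
Cage g needs sum 15, which forces r6c1 = 6.
5 is placed in column 3, leaving r6c3 = 4.
Column 3 now contains 4, so r2c3 = 3.
Cage d needs sum 16, so r2c4 = 6.
4 is placed in row 6, leaving r6c2 = 5.
Row 6 already has 5, which forces r6c4 = 2.
Row 6 now contains 2, which forces r6c5 = 1.
Row 6 now contains 2, so r6c6 = 3.
Cage e's pair has sum 6, so r5c5 = 5.
Column 6 now contains 3, so r5c6 = 2.
Column 5 now contains 5; hence r2c5 = 2.
2 is placed in column 6, leaving r2c6 = 5.
2 is placed in column 6, which forces r3c6 = 1.
Cage h needs sum 11, leaving r4c4 = 5.
Cage f's pair has sum 7, which forces r4c6 = 6.
Row 5 already has 5; hence r5c4 = 4.
Row 2 already has 2, which forces r2c1 = 4.
Cage a has sum 10; hence r2c2 = 1.
The two cells of cage p must have sum 6, which forces r3c1 = 2.
Row 3 already has 2, leaving r3c2 = 4.
Cage c needs two cells with sum 10, which forces r3c5 = 6.
Column 1 now contains 2, which forces r4c1 = 3.
Row 4 now contains 3; hence r4c2 = 2.
Row 4 now contains 6, which forces r4c5 = 4.
3 is placed in column 1, which forces r5c1 = 1.
1 is placed in column 2, which forces r5c2 = 3.
Completed grid: 5 6 2 1 3 4 / 4 1 3 6 2 5 / 2 4 5 3 6 1 / 3 2 1 5 4 6 / 1 3 6 4 5 2 / 6 5 4 2 1 3.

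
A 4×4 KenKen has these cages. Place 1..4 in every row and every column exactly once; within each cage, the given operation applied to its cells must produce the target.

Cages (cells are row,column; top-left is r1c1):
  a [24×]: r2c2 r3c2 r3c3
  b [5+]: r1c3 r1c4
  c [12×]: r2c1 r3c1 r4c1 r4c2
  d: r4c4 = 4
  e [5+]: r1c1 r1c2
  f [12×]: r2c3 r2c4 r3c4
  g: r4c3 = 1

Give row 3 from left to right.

1 4 2 3

Cage g is a single given cell, which forces r4c3 = 1.
D is a freebie, leaving r4c4 = 4.
Row 4 already has 4, leaving r4c1 = 3.
1 is placed in row 4, so r4c2 = 2.
Cage a needs product 24; hence r3c3 = 2.
Cage c has product 12; hence r2c1 = 2.
2 is placed in column 3, which forces r2c3 = 4.
2 is placed in row 3, leaving r3c1 = 1.
Row 3 now contains 1, leaving r3c4 = 3.
1 is placed in column 1, so r1c1 = 4.
Cage e needs two cells with sum 5; hence r1c2 = 1.
Column 3 already has 4, which forces r1c3 = 3.
Cage b needs two cells with sum 5; hence r1c4 = 2.
4 is placed in row 2, leaving r2c2 = 3.
Column 4 already has 3; hence r2c4 = 1.
Row 3 already has 3; hence r3c2 = 4.
The full grid is 4 1 3 2 / 2 3 4 1 / 1 4 2 3 / 3 2 1 4.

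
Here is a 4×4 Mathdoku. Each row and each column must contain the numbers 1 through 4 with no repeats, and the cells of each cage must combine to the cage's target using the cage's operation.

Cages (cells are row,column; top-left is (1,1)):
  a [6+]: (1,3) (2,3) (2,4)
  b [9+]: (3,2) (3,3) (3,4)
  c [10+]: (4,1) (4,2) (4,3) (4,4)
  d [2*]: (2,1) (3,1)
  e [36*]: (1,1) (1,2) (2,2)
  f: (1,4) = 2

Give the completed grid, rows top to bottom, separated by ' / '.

Cage e needs product 36, so (1,1) = 3.
Cage e needs product 36, leaving (1,2) = 4.
Cage f is a single given cell, which forces (1,4) = 2.
Cage e has product 36, leaving (2,2) = 3.
Row 2 already has 3, leaving (2,4) = 1.
Column 2 already has 3, so (3,2) = 2.
Column 2 now contains 2, leaving (4,2) = 1.
Row 1 now contains 2; hence (1,3) = 1.
1 is placed in row 2; hence (2,1) = 2.
Cage a needs sum 6, leaving (2,3) = 4.
2 is placed in row 3, so (3,1) = 1.
4 is placed in column 3; hence (3,3) = 3.
Row 3 now contains 3, leaving (3,4) = 4.
2 is placed in column 1; hence (4,1) = 4.
Column 3 now contains 3, leaving (4,3) = 2.
4 is placed in column 4, which forces (4,4) = 3.

3 4 1 2 / 2 3 4 1 / 1 2 3 4 / 4 1 2 3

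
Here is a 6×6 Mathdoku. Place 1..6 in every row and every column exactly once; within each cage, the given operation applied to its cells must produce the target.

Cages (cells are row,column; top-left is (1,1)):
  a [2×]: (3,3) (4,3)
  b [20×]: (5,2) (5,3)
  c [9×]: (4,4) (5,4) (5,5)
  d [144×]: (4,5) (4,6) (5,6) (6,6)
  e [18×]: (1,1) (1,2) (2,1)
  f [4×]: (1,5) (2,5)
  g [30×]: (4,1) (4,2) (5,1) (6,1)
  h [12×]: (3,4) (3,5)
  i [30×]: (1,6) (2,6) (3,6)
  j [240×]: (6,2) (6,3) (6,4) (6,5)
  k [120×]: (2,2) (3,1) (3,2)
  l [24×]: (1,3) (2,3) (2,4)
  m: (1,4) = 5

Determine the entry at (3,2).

5

M is a freebie; hence (1,4) = 5.
The 3 cells of cage c must have product 9, so (4,4) = 3.
The 3 cells of cage c must have product 9, leaving (5,4) = 1.
Cage c has product 9, so (5,5) = 3.
The only place for 3 in row 3 is (3,6).
Cage i needs product 30, leaving (1,6) = 2.
The 3 cells of cage i must have product 30, so (2,6) = 5.
The 4 cells of cage d must have product 144, which forces (4,5) = 6.
The two cells of cage h must have product 12, leaving (3,4) = 6.
Column 5 now contains 6, which forces (3,5) = 2.
Cage k has product 120, so (2,2) = 6.
2 is placed in row 3, which forces (3,3) = 1.
The two cells of cage a must have product 2, which forces (4,3) = 2.
The 3 cells of cage e must have product 18; hence (1,1) = 6.
Cage l has product 24; hence (2,4) = 2.
Column 1 already has 6, leaving (5,1) = 2.
Cage j has product 240, which forces (6,3) = 6.
Column 4 now contains 2, so (6,4) = 4.
Row 6 now contains 4, so (6,5) = 5.
Row 6 now contains 4; hence (6,6) = 1.
Column 6 now contains 1, leaving (4,6) = 4.
Cage d needs product 144, which forces (5,6) = 6.
Row 6 already has 1; hence (6,1) = 3.
5 is placed in row 6; hence (6,2) = 2.
Cage e needs product 18, so (1,2) = 3.
Row 1 already has 3, leaving (1,3) = 4.
4 is placed in row 1; hence (1,5) = 1.
Column 1 already has 3, so (2,1) = 1.
4 is placed in column 3, leaving (2,3) = 3.
Column 5 already has 1, leaving (2,5) = 4.
1 is placed in column 1; hence (4,1) = 5.
5 is placed in row 4, leaving (4,2) = 1.
4 is placed in column 3; hence (5,3) = 5.
Column 1 now contains 5; hence (3,1) = 4.
Cage k has product 120, leaving (3,2) = 5.
Row 5 now contains 5; hence (5,2) = 4.
The full grid is 6 3 4 5 1 2 / 1 6 3 2 4 5 / 4 5 1 6 2 3 / 5 1 2 3 6 4 / 2 4 5 1 3 6 / 3 2 6 4 5 1.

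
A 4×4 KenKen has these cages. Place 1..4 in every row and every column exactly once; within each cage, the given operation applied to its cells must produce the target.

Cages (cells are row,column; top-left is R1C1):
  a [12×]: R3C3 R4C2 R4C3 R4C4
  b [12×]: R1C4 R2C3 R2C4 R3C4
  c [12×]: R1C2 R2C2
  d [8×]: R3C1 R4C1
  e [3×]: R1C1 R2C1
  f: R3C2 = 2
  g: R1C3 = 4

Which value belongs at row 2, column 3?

2

Cage g is given, which forces R1C3 = 4.
Cage f is a single given cell, leaving R3C2 = 2.
2 is placed in row 3, which forces R3C3 = 1.
Column 3 now contains 1, which forces R4C3 = 3.
Row 1 now contains 4, so R1C2 = 3.
Cage b needs product 12, leaving R1C4 = 2.
Cage c's pair has product 12, so R2C2 = 4.
Column 3 now contains 1, which forces R2C3 = 2.
The 4 cells of cage b must have product 12, so R2C4 = 1.
2 is placed in row 3, leaving R3C1 = 4.
Cage b has product 12; hence R3C4 = 3.
The two cells of cage d must have product 8, which forces R4C1 = 2.
Column 2 already has 4, leaving R4C2 = 1.
1 is placed in column 4; hence R4C4 = 4.
3 is placed in row 1, so R1C1 = 1.
1 is placed in row 2, so R2C1 = 3.
The full grid is 1 3 4 2 / 3 4 2 1 / 4 2 1 3 / 2 1 3 4.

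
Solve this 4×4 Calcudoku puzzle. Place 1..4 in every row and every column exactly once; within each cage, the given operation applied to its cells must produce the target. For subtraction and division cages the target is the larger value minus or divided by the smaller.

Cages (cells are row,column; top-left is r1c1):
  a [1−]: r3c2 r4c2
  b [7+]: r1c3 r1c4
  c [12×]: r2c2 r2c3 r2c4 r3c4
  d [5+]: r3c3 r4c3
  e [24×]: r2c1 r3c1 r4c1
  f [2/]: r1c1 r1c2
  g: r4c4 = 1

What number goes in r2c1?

Cage g is a single given cell, which forces r4c4 = 1.
Cage c needs product 12, which forces r2c4 = 3.
1 is placed in column 4, so r3c4 = 2.
The two cells of cage b must have sum 7, leaving r1c3 = 3.
3 is placed in column 4, which forces r1c4 = 4.
Column 3 already has 3, leaving r3c3 = 1.
The 4 cells of cage c must have product 12, so r2c2 = 1.
Column 3 now contains 1, so r2c3 = 2.
Cage d needs two cells with sum 5, leaving r4c3 = 4.
The two cells of cage f must have quotient 2, which forces r1c1 = 1.
Column 2 now contains 1, leaving r1c2 = 2.
Row 2 already has 2, so r2c1 = 4.
The 3 cells of cage e must have product 24, so r3c1 = 3.
Row 3 already has 3; hence r3c2 = 4.
Cage e needs product 24, which forces r4c1 = 2.
Column 2 already has 2, so r4c2 = 3.
Completed grid: 1 2 3 4 / 4 1 2 3 / 3 4 1 2 / 2 3 4 1.

4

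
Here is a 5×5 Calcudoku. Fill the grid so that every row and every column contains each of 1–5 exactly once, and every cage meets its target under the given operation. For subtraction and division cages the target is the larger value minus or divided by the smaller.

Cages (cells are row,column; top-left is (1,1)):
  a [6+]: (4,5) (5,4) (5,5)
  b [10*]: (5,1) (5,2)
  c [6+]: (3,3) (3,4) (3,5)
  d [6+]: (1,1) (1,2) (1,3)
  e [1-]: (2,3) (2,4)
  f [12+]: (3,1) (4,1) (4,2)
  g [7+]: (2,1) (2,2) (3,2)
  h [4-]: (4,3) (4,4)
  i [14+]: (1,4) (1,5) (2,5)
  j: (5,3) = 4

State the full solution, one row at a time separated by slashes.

3 1 2 5 4 / 1 2 3 4 5 / 5 4 1 2 3 / 4 3 5 1 2 / 2 5 4 3 1

Cage i has sum 14, leaving (1,4) = 5.
Cage i has sum 14; hence (1,5) = 4.
The 3 cells of cage i must have sum 14, so (2,5) = 5.
5 is placed in column 4, so (4,4) = 1.
Cage j is given, so (5,3) = 4.
Row 4 now contains 1, so (4,3) = 5.
Cage a has sum 6; hence (5,5) = 1.
Cage f needs sum 12, which forces (3,1) = 5.
Cage c needs sum 6; hence (3,3) = 1.
Column 1 now contains 5, which forces (5,1) = 2.
2 is placed in row 5, which forces (5,2) = 5.
2 is placed in row 5, leaving (5,4) = 3.
Cage e needs two cells with difference 1, leaving (2,3) = 3.
3 is placed in column 4; hence (3,4) = 2.
The 3 cells of cage c must have sum 6, so (3,5) = 3.
The 3 cells of cage a must have sum 6, so (4,5) = 2.
3 is placed in column 3, which forces (1,3) = 2.
Cage g has sum 7, so (2,1) = 1.
The 3 cells of cage g must have sum 7, so (2,2) = 2.
2 is placed in column 4, so (2,4) = 4.
Row 3 now contains 3; hence (3,2) = 4.
4 is placed in column 2, leaving (4,2) = 3.
Column 1 already has 1, which forces (1,1) = 3.
3 is placed in column 2, leaving (1,2) = 1.
Row 4 already has 3; hence (4,1) = 4.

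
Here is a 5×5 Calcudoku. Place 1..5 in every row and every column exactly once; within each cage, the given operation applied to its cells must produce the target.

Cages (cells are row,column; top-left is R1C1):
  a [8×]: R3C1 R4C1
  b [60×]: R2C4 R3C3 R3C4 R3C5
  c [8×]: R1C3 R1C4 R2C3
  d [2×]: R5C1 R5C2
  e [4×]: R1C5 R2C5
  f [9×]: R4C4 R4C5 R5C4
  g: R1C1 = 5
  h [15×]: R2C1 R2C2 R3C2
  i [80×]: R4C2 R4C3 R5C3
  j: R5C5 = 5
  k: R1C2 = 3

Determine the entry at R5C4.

Cage g is a single given cell, which forces R1C1 = 5.
Cage k is given, leaving R1C2 = 3.
Cage i needs product 80; hence R4C2 = 4.
The 3 cells of cage i must have product 80, leaving R4C3 = 5.
The 3 cells of cage f must have product 9; hence R4C4 = 1.
The 3 cells of cage f must have product 9, which forces R4C5 = 3.
The 3 cells of cage i must have product 80, leaving R5C3 = 4.
The 3 cells of cage f must have product 9; hence R5C4 = 3.
Cage j is given, leaving R5C5 = 5.
The 3 cells of cage c must have product 8, which forces R1C4 = 4.
Row 1 now contains 4, which forces R1C5 = 1.
The 3 cells of cage h must have product 15, so R2C1 = 3.
Column 5 now contains 1, so R2C5 = 4.
Cage a's pair has product 8; hence R3C1 = 4.
The 4 cells of cage b must have product 60, which forces R3C3 = 3.
Column 4 now contains 4, leaving R3C4 = 5.
Column 5 now contains 1, which forces R3C5 = 2.
Row 4 already has 4, so R4C1 = 2.
Column 1 now contains 2, which forces R5C1 = 1.
Row 5 now contains 1, which forces R5C2 = 2.
1 is placed in row 1, leaving R1C3 = 2.
The 3 cells of cage h must have product 15, which forces R2C2 = 5.
The 3 cells of cage c must have product 8, leaving R2C3 = 1.
Column 4 already has 5; hence R2C4 = 2.
Row 3 now contains 5, leaving R3C2 = 1.
The full grid is 5 3 2 4 1 / 3 5 1 2 4 / 4 1 3 5 2 / 2 4 5 1 3 / 1 2 4 3 5.

3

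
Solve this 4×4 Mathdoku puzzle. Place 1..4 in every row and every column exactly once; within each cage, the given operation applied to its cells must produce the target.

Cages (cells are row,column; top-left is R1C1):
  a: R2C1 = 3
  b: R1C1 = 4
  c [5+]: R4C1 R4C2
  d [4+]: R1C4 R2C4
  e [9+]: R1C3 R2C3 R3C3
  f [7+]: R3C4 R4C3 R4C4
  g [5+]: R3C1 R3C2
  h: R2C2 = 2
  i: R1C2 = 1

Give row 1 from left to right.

Cage b is given, which forces R1C1 = 4.
I is a freebie, so R1C2 = 1.
Row 1 now contains 1, so R1C4 = 3.
A is a freebie, leaving R2C1 = 3.
Cage h is a single given cell; hence R2C2 = 2.
Row 2 now contains 2, which forces R2C3 = 4.
3 is placed in column 4, leaving R2C4 = 1.
Row 1 already has 3, which forces R1C3 = 2.
Cage e needs sum 9; hence R3C3 = 3.
The 3 cells of cage f must have sum 7, which forces R4C3 = 1.
The two cells of cage g must have sum 5, which forces R3C1 = 1.
3 is placed in row 3; hence R3C2 = 4.
Row 3 now contains 4, leaving R3C4 = 2.
1 is placed in row 4, so R4C1 = 2.
Cage c's pair has sum 5, leaving R4C2 = 3.
Column 4 now contains 2; hence R4C4 = 4.
The full grid is 4 1 2 3 / 3 2 4 1 / 1 4 3 2 / 2 3 1 4.

4 1 2 3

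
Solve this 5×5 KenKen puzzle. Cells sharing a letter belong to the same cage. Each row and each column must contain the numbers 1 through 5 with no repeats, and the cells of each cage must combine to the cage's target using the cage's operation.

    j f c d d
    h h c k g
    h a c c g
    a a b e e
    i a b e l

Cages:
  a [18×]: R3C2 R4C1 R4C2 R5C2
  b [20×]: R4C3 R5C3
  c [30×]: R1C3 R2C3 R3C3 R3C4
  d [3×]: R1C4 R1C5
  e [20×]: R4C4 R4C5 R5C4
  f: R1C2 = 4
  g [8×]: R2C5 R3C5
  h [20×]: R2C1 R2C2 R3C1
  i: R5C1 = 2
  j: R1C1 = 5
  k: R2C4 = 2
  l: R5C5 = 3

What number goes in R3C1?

J is a freebie, leaving R1C1 = 5.
F is a freebie; hence R1C2 = 4.
K is a freebie, which forces R2C4 = 2.
2 is placed in row 2; hence R2C5 = 4.
Column 5 now contains 4; hence R3C5 = 2.
Cage a has product 18, leaving R4C1 = 3.
Cage i is given, so R5C1 = 2.
Cage l is a single given cell, which forces R5C5 = 3.
The 4 cells of cage c must have product 30, leaving R1C3 = 2.
The two cells of cage d must have product 3; hence R1C4 = 3.
3 is placed in column 5, so R1C5 = 1.
Row 2 already has 4, leaving R2C1 = 1.
Cage h needs product 20, which forces R2C2 = 5.
Row 2 now contains 5, so R2C3 = 3.
The 3 cells of cage h must have product 20, so R3C1 = 4.
The 4 cells of cage a must have product 18, leaving R3C2 = 3.
Cage a needs product 18, which forces R4C2 = 2.
Column 5 now contains 1, which forces R4C5 = 5.
Row 5 already has 3; hence R5C2 = 1.
Row 4 already has 5, leaving R4C3 = 4.
Cage e has product 20, so R4C4 = 1.
The two cells of cage b must have product 20, leaving R5C3 = 5.
Cage e needs product 20, leaving R5C4 = 4.
Column 3 now contains 5; hence R3C3 = 1.
Column 4 already has 1; hence R3C4 = 5.
The full grid is 5 4 2 3 1 / 1 5 3 2 4 / 4 3 1 5 2 / 3 2 4 1 5 / 2 1 5 4 3.

4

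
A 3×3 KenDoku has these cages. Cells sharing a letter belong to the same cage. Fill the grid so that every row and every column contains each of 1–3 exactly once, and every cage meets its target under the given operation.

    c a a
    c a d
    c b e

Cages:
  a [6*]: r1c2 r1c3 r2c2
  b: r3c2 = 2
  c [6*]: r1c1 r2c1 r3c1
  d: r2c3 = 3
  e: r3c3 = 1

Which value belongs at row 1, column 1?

1

Cage d is a single given cell, leaving r2c3 = 3.
B is a freebie, which forces r3c2 = 2.
Cage e is a single given cell, so r3c3 = 1.
Cage a needs product 6, which forces r1c2 = 3.
1 is placed in column 3; hence r1c3 = 2.
2 is placed in column 2, which forces r2c2 = 1.
Row 3 already has 1; hence r3c1 = 3.
Row 1 already has 2; hence r1c1 = 1.
Row 2 now contains 1, which forces r2c1 = 2.
Filled in: 1 3 2 / 2 1 3 / 3 2 1.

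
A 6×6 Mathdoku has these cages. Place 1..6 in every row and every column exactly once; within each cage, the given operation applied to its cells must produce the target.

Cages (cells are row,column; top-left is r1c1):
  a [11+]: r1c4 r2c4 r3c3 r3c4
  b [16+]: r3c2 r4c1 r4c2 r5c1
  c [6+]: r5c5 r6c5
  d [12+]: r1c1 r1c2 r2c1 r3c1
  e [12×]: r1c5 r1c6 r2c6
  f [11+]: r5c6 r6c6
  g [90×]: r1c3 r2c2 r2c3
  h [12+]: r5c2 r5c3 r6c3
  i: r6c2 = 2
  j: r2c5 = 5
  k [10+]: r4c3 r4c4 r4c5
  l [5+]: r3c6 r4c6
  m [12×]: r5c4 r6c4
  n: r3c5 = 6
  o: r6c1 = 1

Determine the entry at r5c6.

Cage j is a single given cell, leaving r2c5 = 5.
Cage n is a single given cell, which forces r3c5 = 6.
Cage o is given, so r6c1 = 1.
Cage i is a single given cell, so r6c2 = 2.
Row 6 already has 2, leaving r6c5 = 4.
Cage g has product 90, so r1c3 = 5.
Cage c's pair has sum 6, so r5c5 = 2.
Row 5 already has 2, leaving r5c4 = 4.
The two cells of cage m must have product 12, which forces r6c4 = 3.
The 3 cells of cage h must have sum 12; hence r5c2 = 5.
The 3 cells of cage h must have sum 12, so r5c3 = 1.
Row 5 now contains 5, which forces r5c6 = 6.
Row 6 now contains 3, which forces r6c3 = 6.
Column 6 now contains 6, so r6c6 = 5.
Cage g has product 90, so r2c2 = 6.
Column 3 now contains 6, so r2c3 = 3.
Column 3 already has 3; hence r3c3 = 2.
Column 3 already has 2, which forces r4c3 = 4.
6 is placed in row 5, leaving r5c1 = 3.
The 4 cells of cage d must have sum 12, which forces r1c2 = 1.
The 4 cells of cage a must have sum 11, which forces r1c4 = 6.
Row 1 already has 1, leaving r1c5 = 3.
Row 1 now contains 3, which forces r1c6 = 4.
The 4 cells of cage a must have sum 11; hence r2c4 = 2.
Column 6 now contains 4, so r2c6 = 1.
Cage d has sum 12, so r3c1 = 5.
Cage b needs sum 16, so r3c2 = 4.
Cage a needs sum 11, so r3c4 = 1.
Column 6 now contains 4, which forces r3c6 = 3.
Row 4 now contains 4; hence r4c1 = 6.
Row 4 now contains 4, which forces r4c2 = 3.
The 3 cells of cage k must have sum 10, leaving r4c4 = 5.
The 3 cells of cage k must have sum 10, leaving r4c5 = 1.
Column 6 now contains 1, which forces r4c6 = 2.
Row 1 already has 4; hence r1c1 = 2.
Row 2 already has 2, so r2c1 = 4.
Filled in: 2 1 5 6 3 4 / 4 6 3 2 5 1 / 5 4 2 1 6 3 / 6 3 4 5 1 2 / 3 5 1 4 2 6 / 1 2 6 3 4 5.

6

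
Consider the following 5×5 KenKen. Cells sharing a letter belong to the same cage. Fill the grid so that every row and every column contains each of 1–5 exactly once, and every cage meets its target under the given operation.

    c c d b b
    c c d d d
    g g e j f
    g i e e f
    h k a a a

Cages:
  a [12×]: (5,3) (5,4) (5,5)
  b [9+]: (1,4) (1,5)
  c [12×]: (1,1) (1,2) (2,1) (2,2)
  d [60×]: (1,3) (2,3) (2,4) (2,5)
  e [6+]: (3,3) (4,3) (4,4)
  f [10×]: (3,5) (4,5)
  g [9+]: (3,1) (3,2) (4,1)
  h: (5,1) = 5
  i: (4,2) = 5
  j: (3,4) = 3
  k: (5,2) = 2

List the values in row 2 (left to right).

Cage j is given, so (3,4) = 3.
Cage i is given; hence (4,2) = 5.
Row 4 already has 5, leaving (4,5) = 2.
Cage h is given; hence (5,1) = 5.
Cage k is given; hence (5,2) = 2.
Cage g has sum 9, so (3,2) = 4.
2 is placed in column 5, which forces (3,5) = 5.
2 is placed in row 4, which forces (4,4) = 1.
1 is placed in column 4; hence (5,4) = 4.
Column 4 now contains 4, which forces (1,4) = 5.
Column 5 now contains 5, leaving (1,5) = 4.
5 is placed in column 4, which forces (2,4) = 2.
Row 1 already has 4, which forces (1,1) = 1.
Cage c needs product 12, leaving (1,2) = 3.
Cage d needs product 60, so (1,3) = 2.
The 4 cells of cage c must have product 12, which forces (2,1) = 4.
The 4 cells of cage c must have product 12, which forces (2,2) = 1.
Cage d has product 60, leaving (2,3) = 5.
Cage d needs product 60, which forces (2,5) = 3.
1 is placed in column 1; hence (3,1) = 2.
Column 3 already has 2, leaving (3,3) = 1.
Column 1 already has 4, leaving (4,1) = 3.
Row 4 already has 3, which forces (4,3) = 4.
Column 3 already has 1, so (5,3) = 3.
Column 5 now contains 3, so (5,5) = 1.
The full grid is 1 3 2 5 4 / 4 1 5 2 3 / 2 4 1 3 5 / 3 5 4 1 2 / 5 2 3 4 1.

4 1 5 2 3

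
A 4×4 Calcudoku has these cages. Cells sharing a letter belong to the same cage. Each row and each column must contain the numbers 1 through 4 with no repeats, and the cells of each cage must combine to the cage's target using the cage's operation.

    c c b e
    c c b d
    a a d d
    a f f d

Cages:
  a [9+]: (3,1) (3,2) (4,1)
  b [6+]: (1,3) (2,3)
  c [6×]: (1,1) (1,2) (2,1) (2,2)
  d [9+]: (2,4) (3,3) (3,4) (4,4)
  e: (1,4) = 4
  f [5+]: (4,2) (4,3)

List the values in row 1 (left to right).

1 3 2 4

E is a freebie, leaving (1,4) = 4.
4 is placed in row 1, so (1,3) = 2.
Cage b needs two cells with sum 6, which forces (2,3) = 4.
The 4 cells of cage d must have sum 9; hence (3,3) = 3.
Column 3 already has 3, leaving (4,3) = 1.
The two cells of cage f must have sum 5, leaving (4,2) = 4.
Cage a has sum 9; hence (3,1) = 4.
Column 2 already has 4, leaving (3,2) = 2.
2 is placed in row 3, so (3,4) = 1.
4 is placed in row 4; hence (4,1) = 3.
Row 4 already has 3; hence (4,4) = 2.
Column 1 now contains 3; hence (1,1) = 1.
The 4 cells of cage c must have product 6, so (1,2) = 3.
The 4 cells of cage c must have product 6, leaving (2,1) = 2.
2 is placed in column 2, which forces (2,2) = 1.
Column 4 now contains 2, so (2,4) = 3.
Completed grid: 1 3 2 4 / 2 1 4 3 / 4 2 3 1 / 3 4 1 2.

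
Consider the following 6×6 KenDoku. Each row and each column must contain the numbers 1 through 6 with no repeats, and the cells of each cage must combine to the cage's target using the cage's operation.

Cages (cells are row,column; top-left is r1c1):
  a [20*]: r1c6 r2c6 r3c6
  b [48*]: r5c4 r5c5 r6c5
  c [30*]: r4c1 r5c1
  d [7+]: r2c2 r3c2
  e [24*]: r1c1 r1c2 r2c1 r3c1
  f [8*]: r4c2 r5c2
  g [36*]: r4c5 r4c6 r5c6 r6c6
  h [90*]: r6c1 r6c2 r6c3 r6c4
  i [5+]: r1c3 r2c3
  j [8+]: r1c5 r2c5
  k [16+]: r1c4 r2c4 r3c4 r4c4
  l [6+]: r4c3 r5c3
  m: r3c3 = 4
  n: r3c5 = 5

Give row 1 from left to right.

1 3 2 5 6 4

M is a freebie, leaving r3c3 = 4.
N is a freebie, so r3c5 = 5.
Row 3 already has 5, leaving r3c6 = 1.
Cage g has product 36, so r4c5 = 1.
Row 4 already has 1, which forces r4c3 = 5.
Cage l's pair has sum 6, so r5c3 = 1.
Row 4 already has 5, so r4c1 = 6.
Cage c needs two cells with product 30, leaving r5c1 = 5.
Row 6 needs a 4, and only r6c5 is open for it.
Row 6 needs a 2, and only r6c6 is open for it.
2 is placed in column 6; hence r4c6 = 3.
Cage g needs product 36, which forces r5c6 = 6.
Cage b has product 48, which forces r5c4 = 4.
The 3 cells of cage b must have product 48; hence r5c5 = 3.
Cage f's pair has product 8; hence r4c2 = 4.
Column 4 now contains 4, which forces r4c4 = 2.
4 is placed in row 5, so r5c2 = 2.
Cage d's pair has sum 7, so r2c2 = 1.
Cage d needs two cells with sum 7, leaving r3c2 = 6.
6 is placed in row 3; hence r3c4 = 3.
Cage e needs product 24, which forces r1c1 = 1.
1 is placed in column 2, so r1c2 = 3.
Row 1 already has 3, leaving r1c3 = 2.
Row 1 now contains 2, which forces r1c5 = 6.
Cage e has product 24, so r2c1 = 4.
Column 3 now contains 2; hence r2c3 = 3.
Column 5 now contains 6; hence r2c5 = 2.
4 is placed in row 2; hence r2c6 = 5.
Row 3 already has 3, which forces r3c1 = 2.
Column 1 now contains 1; hence r6c1 = 3.
Column 2 already has 3; hence r6c2 = 5.
3 is placed in column 3, so r6c3 = 6.
6 is placed in row 6, so r6c4 = 1.
6 is placed in row 1, so r1c4 = 5.
Column 6 already has 5; hence r1c6 = 4.
5 is placed in row 2, leaving r2c4 = 6.
Filled in: 1 3 2 5 6 4 / 4 1 3 6 2 5 / 2 6 4 3 5 1 / 6 4 5 2 1 3 / 5 2 1 4 3 6 / 3 5 6 1 4 2.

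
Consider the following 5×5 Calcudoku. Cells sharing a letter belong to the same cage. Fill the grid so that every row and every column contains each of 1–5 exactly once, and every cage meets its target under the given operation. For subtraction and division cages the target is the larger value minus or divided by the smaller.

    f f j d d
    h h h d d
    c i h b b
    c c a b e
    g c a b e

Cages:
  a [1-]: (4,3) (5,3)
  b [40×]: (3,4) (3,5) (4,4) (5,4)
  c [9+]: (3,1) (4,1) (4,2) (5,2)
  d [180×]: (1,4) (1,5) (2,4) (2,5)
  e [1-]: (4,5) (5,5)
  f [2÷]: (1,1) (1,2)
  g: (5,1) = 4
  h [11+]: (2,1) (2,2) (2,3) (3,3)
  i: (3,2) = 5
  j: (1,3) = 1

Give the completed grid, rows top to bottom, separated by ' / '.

Cage j is a single given cell, which forces (1,3) = 1.
Cage i is given, leaving (3,2) = 5.
Cage g is a single given cell, leaving (5,1) = 4.
4 is placed in column 1, which forces (1,1) = 2.
Cage f needs two cells with quotient 2, which forces (1,2) = 4.
The 4 cells of cage h must have sum 11, which forces (3,3) = 3.
Row 3 now contains 3, which forces (3,1) = 1.
Cage a needs two cells with difference 1, which forces (4,3) = 4.
The two cells of cage a must have difference 1, leaving (5,3) = 5.
Column 1 now contains 1, which forces (2,1) = 5.
The 4 cells of cage h must have sum 11, which forces (2,2) = 1.
5 is placed in column 3, which forces (2,3) = 2.
Column 1 already has 5, so (4,1) = 3.
1 is placed in column 2, so (4,2) = 2.
Cage b has product 40; hence (4,4) = 5.
Row 4 now contains 2, so (4,5) = 1.
2 is placed in column 2, so (5,2) = 3.
Cage b needs product 40; hence (5,4) = 1.
3 is placed in row 5, which forces (5,5) = 2.
5 is placed in column 4, so (1,4) = 3.
Cage d has product 180; hence (1,5) = 5.
The 4 cells of cage d must have product 180; hence (2,4) = 4.
Cage d needs product 180, leaving (2,5) = 3.
The 4 cells of cage b must have product 40, which forces (3,4) = 2.
Column 5 already has 2, which forces (3,5) = 4.

2 4 1 3 5 / 5 1 2 4 3 / 1 5 3 2 4 / 3 2 4 5 1 / 4 3 5 1 2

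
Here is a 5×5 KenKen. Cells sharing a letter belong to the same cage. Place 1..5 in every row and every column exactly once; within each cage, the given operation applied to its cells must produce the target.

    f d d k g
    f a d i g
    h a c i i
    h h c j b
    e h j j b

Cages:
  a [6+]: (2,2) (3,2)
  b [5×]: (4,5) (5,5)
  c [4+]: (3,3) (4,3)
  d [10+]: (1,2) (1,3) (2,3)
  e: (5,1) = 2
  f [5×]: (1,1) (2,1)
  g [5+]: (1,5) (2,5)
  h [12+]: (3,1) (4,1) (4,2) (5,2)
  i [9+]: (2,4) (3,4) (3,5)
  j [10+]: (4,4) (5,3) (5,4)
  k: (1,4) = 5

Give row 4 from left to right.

4 2 3 1 5

Cage k is a single given cell, which forces (1,4) = 5.
Cage e is a single given cell, leaving (5,1) = 2.
Row 1 already has 5; hence (1,1) = 1.
Cage f's pair has product 5, leaving (2,1) = 5.
Row 4 needs a 5, and only (4,5) is open for it.
Column 5 now contains 5, leaving (5,5) = 1.
Row 2 needs a 1, and only (2,2) is open for it.
The two cells of cage a must have sum 6, so (3,2) = 5.
1 is placed in column 2, which forces (4,2) = 2.
Cage h needs sum 12, so (5,2) = 3.
3 is placed in row 5; hence (5,3) = 5.
3 is placed in row 5, leaving (5,4) = 4.
3 is placed in column 2, so (1,2) = 4.
Cage d has sum 10, leaving (1,3) = 2.
Row 1 already has 2, leaving (1,5) = 3.
Cage d needs sum 10, which forces (2,3) = 4.
Column 5 already has 3, so (2,5) = 2.
The 3 cells of cage i must have sum 9, which forces (3,5) = 4.
Cage j has sum 10, leaving (4,4) = 1.
Row 2 already has 2, leaving (2,4) = 3.
Row 3 already has 4, leaving (3,1) = 3.
Cage c's pair has sum 4; hence (3,3) = 1.
Cage i has sum 9, which forces (3,4) = 2.
Cage h has sum 12; hence (4,1) = 4.
Row 4 already has 1, so (4,3) = 3.
The full grid is 1 4 2 5 3 / 5 1 4 3 2 / 3 5 1 2 4 / 4 2 3 1 5 / 2 3 5 4 1.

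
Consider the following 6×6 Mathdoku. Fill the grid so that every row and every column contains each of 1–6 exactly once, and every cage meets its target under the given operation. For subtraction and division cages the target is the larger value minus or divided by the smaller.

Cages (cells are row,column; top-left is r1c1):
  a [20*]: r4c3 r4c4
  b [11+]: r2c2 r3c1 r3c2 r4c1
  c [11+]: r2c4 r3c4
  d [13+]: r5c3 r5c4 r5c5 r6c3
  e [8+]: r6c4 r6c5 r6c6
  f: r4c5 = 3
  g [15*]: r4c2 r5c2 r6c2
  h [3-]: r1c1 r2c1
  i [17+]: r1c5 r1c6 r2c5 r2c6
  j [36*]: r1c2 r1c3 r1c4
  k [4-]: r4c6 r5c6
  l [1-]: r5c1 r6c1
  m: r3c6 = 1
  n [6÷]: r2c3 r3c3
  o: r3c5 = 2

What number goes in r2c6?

O is a freebie, so r3c5 = 2.
Cage m is given, leaving r3c6 = 1.
F is a freebie, so r4c5 = 3.
The two cells of cage n must have quotient 6, so r2c3 = 1.
Row 3 already has 1, so r3c3 = 6.
6 is placed in row 3, which forces r3c4 = 5.
Column 4 already has 5; hence r4c4 = 4.
Column 4 already has 5, which forces r2c4 = 6.
Row 4 now contains 4, leaving r4c3 = 5.
Cage j has product 36; hence r1c2 = 6.
Row 4 now contains 5, which forces r4c2 = 1.
Cage b needs sum 11, which forces r2c2 = 2.
Row 4 already has 1, which forces r4c1 = 2.
Row 4 already has 2; hence r4c6 = 6.
6 is placed in column 6, leaving r5c6 = 2.
The two cells of cage h must have difference 3, so r1c1 = 1.
Cage h's pair has difference 3, which forces r2c1 = 4.
Row 2 now contains 4, which forces r2c5 = 5.
Row 2 now contains 5, which forces r2c6 = 3.
Column 1 now contains 4, so r3c1 = 3.
3 is placed in row 3, leaving r3c2 = 4.
Cage d has sum 13; hence r5c4 = 1.
5 is placed in column 5, leaving r5c5 = 6.
5 is placed in column 5, so r1c5 = 4.
Column 6 now contains 3, so r1c6 = 5.
6 is placed in row 5, so r5c1 = 5.
Row 5 now contains 5, leaving r5c2 = 3.
The 4 cells of cage d must have sum 13, which forces r5c3 = 4.
The two cells of cage l must have difference 1, which forces r6c1 = 6.
Column 2 already has 3, which forces r6c2 = 5.
Cage d needs sum 13, which forces r6c3 = 2.
Row 6 already has 2; hence r6c4 = 3.
The 3 cells of cage e must have sum 8; hence r6c5 = 1.
Column 6 already has 5; hence r6c6 = 4.
2 is placed in column 3, so r1c3 = 3.
Column 4 already has 3, which forces r1c4 = 2.
Filled in: 1 6 3 2 4 5 / 4 2 1 6 5 3 / 3 4 6 5 2 1 / 2 1 5 4 3 6 / 5 3 4 1 6 2 / 6 5 2 3 1 4.

3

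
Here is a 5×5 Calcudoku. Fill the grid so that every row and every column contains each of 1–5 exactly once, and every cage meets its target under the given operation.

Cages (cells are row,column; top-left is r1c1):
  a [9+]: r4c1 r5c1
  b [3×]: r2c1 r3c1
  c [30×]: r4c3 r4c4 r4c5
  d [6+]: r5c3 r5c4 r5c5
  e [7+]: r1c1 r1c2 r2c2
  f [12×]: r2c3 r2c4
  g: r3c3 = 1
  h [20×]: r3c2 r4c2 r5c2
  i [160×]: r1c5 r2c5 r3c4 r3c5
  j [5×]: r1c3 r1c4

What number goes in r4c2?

Cage g is a single given cell, leaving r3c3 = 1.
Cage i needs product 160, leaving r3c4 = 4.
Column 3 already has 1, so r1c3 = 5.
Cage j's pair has product 5; hence r1c4 = 1.
Cage b's pair has product 3, which forces r2c1 = 1.
Cage f needs two cells with product 12, leaving r2c3 = 4.
Column 4 now contains 4, so r2c4 = 3.
Row 3 now contains 1, which forces r3c1 = 3.
4 is placed in row 3, leaving r3c2 = 5.
5 is placed in row 3, so r3c5 = 2.
Column 4 already has 3; hence r5c4 = 2.
Cage e has sum 7, which forces r1c1 = 2.
Cage e has sum 7, leaving r1c2 = 3.
2 is placed in column 5, leaving r1c5 = 4.
Row 2 already has 3, leaving r2c2 = 2.
2 is placed in column 5; hence r2c5 = 5.
The 3 cells of cage c must have product 30, so r4c3 = 2.
2 is placed in column 4, leaving r4c4 = 5.
Cage c has product 30, which forces r4c5 = 3.
Row 5 already has 2, leaving r5c3 = 3.
Cage d needs sum 6, so r5c5 = 1.
5 is placed in row 4; hence r4c1 = 4.
Cage h has product 20; hence r4c2 = 1.
Cage a needs two cells with sum 9; hence r5c1 = 5.
1 is placed in row 5, leaving r5c2 = 4.
Completed grid: 2 3 5 1 4 / 1 2 4 3 5 / 3 5 1 4 2 / 4 1 2 5 3 / 5 4 3 2 1.

1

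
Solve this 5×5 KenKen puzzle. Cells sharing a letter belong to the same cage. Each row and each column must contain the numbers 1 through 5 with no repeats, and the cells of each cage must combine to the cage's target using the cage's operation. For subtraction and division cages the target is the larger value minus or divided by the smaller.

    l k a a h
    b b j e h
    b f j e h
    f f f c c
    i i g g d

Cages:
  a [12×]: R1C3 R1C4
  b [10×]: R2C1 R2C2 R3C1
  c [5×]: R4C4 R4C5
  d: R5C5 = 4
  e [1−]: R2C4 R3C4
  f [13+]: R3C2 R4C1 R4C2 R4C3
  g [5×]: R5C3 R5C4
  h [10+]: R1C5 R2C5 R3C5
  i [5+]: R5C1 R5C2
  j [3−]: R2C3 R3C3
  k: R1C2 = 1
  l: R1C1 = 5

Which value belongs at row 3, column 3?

Cage l is a single given cell, so R1C1 = 5.
Cage k is given, leaving R1C2 = 1.
D is a freebie, which forces R5C5 = 4.
The 3 cells of cage b must have product 10, so R2C2 = 5.
The 3 cells of cage h must have sum 10; hence R3C5 = 5.
Column 5 already has 5, which forces R4C5 = 1.
Row 4 now contains 1, which forces R4C4 = 5.
5 is placed in column 4; hence R5C4 = 1.
Cage f has sum 13, so R3C2 = 4.
4 is placed in row 3, so R3C3 = 1.
Row 5 now contains 1, leaving R5C3 = 5.
The 3 cells of cage b must have product 10; hence R2C1 = 1.
Column 3 now contains 1; hence R2C3 = 4.
Row 3 now contains 1, so R3C1 = 2.
2 is placed in row 3, so R3C4 = 3.
Column 1 already has 2, leaving R5C1 = 3.
Row 5 now contains 3, so R5C2 = 2.
Column 3 already has 4, leaving R1C3 = 3.
Column 4 now contains 3, so R1C4 = 4.
Row 1 already has 3, which forces R1C5 = 2.
Column 4 now contains 3, which forces R2C4 = 2.
2 is placed in column 5; hence R2C5 = 3.
Column 1 now contains 3, leaving R4C1 = 4.
Column 2 already has 2, leaving R4C2 = 3.
Cage f needs sum 13; hence R4C3 = 2.
Filled in: 5 1 3 4 2 / 1 5 4 2 3 / 2 4 1 3 5 / 4 3 2 5 1 / 3 2 5 1 4.

1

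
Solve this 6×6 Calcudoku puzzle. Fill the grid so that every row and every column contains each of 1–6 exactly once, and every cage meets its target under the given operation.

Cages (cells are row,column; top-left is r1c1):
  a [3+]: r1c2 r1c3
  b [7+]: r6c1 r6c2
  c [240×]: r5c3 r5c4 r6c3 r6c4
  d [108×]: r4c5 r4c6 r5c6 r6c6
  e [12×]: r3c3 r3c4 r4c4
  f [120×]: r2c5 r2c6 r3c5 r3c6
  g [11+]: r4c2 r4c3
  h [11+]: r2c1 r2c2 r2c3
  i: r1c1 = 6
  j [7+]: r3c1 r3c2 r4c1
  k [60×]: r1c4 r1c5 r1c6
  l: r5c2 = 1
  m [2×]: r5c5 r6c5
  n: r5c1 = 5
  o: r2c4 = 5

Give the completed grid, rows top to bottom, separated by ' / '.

6 2 1 3 5 4 / 3 6 2 5 4 1 / 2 4 3 1 6 5 / 1 5 6 4 3 2 / 5 1 4 6 2 3 / 4 3 5 2 1 6

I is a freebie, leaving r1c1 = 6.
Cage o is a single given cell, so r2c4 = 5.
Cage n is a single given cell; hence r5c1 = 5.
Cage l is given, leaving r5c2 = 1.
Row 5 already has 1, which forces r5c5 = 2.
Column 5 already has 2; hence r6c5 = 1.
1 is placed in column 2, so r1c2 = 2.
Cage a needs two cells with sum 3, leaving r1c3 = 1.
The 4 cells of cage c must have product 240, leaving r6c3 = 5.
Cage g's pair has sum 11, which forces r4c2 = 5.
Column 3 now contains 5, which forces r4c3 = 6.
Row 4 now contains 6, leaving r4c5 = 3.
6 is placed in column 3, so r5c3 = 4.
Cage h has sum 11; hence r2c2 = 6.
6 is placed in row 2; hence r2c5 = 4.
Cage j needs sum 7, leaving r3c2 = 4.
Cage d has product 108, which forces r4c6 = 2.
Column 2 now contains 4, which forces r6c2 = 3.
3 is placed in row 6; hence r6c6 = 6.
Column 5 already has 4, so r1c5 = 5.
Cage f needs product 120; hence r2c6 = 1.
Cage j needs sum 7, so r3c1 = 2.
2 is placed in row 3, leaving r3c3 = 3.
Cage f needs product 120, so r3c5 = 6.
Cage f has product 120, so r3c6 = 5.
2 is placed in row 4; hence r4c1 = 1.
Row 4 already has 1; hence r4c4 = 4.
6 is placed in column 6, so r5c6 = 3.
3 is placed in row 6, so r6c1 = 4.
Column 4 now contains 4, so r6c4 = 2.
Column 4 now contains 4, which forces r1c4 = 3.
Column 6 now contains 3, leaving r1c6 = 4.
Column 1 now contains 2, leaving r2c1 = 3.
Column 3 already has 3, so r2c3 = 2.
Row 3 now contains 6, so r3c4 = 1.
Row 5 now contains 3, leaving r5c4 = 6.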